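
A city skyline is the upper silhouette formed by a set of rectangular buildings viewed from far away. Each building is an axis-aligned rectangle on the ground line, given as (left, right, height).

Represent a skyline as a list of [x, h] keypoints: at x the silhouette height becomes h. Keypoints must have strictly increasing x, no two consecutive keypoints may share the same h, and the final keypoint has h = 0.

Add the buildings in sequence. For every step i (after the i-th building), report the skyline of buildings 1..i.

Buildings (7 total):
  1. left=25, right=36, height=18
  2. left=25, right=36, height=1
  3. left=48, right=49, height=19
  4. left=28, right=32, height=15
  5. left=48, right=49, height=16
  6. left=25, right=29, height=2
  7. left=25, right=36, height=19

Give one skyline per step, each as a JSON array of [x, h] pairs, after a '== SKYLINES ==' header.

== SKYLINES ==
[[25,18],[36,0]]
[[25,18],[36,0]]
[[25,18],[36,0],[48,19],[49,0]]
[[25,18],[36,0],[48,19],[49,0]]
[[25,18],[36,0],[48,19],[49,0]]
[[25,18],[36,0],[48,19],[49,0]]
[[25,19],[36,0],[48,19],[49,0]]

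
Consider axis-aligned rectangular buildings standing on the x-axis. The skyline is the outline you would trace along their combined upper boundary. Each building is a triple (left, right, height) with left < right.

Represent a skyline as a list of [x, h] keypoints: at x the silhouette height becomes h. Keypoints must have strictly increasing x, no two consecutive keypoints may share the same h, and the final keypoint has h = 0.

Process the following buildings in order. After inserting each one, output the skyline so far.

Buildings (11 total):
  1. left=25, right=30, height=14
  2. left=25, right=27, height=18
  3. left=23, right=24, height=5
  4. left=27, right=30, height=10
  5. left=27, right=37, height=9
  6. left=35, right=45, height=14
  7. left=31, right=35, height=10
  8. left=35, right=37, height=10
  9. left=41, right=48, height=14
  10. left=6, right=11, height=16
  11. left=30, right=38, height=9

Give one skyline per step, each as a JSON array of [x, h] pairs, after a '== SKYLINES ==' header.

== SKYLINES ==
[[25,14],[30,0]]
[[25,18],[27,14],[30,0]]
[[23,5],[24,0],[25,18],[27,14],[30,0]]
[[23,5],[24,0],[25,18],[27,14],[30,0]]
[[23,5],[24,0],[25,18],[27,14],[30,9],[37,0]]
[[23,5],[24,0],[25,18],[27,14],[30,9],[35,14],[45,0]]
[[23,5],[24,0],[25,18],[27,14],[30,9],[31,10],[35,14],[45,0]]
[[23,5],[24,0],[25,18],[27,14],[30,9],[31,10],[35,14],[45,0]]
[[23,5],[24,0],[25,18],[27,14],[30,9],[31,10],[35,14],[48,0]]
[[6,16],[11,0],[23,5],[24,0],[25,18],[27,14],[30,9],[31,10],[35,14],[48,0]]
[[6,16],[11,0],[23,5],[24,0],[25,18],[27,14],[30,9],[31,10],[35,14],[48,0]]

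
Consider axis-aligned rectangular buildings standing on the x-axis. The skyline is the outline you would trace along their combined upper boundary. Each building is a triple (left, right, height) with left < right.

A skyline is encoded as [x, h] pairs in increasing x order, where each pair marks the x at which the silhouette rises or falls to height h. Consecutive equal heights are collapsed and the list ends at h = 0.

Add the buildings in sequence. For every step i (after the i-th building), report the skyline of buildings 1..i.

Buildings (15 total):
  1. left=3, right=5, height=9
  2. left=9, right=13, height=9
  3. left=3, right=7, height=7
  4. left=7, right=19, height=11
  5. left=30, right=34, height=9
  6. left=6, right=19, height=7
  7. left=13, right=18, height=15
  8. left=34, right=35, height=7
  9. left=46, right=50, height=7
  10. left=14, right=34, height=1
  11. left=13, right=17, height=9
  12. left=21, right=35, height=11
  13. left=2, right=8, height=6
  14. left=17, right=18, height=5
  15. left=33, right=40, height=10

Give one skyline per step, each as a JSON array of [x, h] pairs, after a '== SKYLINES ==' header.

== SKYLINES ==
[[3,9],[5,0]]
[[3,9],[5,0],[9,9],[13,0]]
[[3,9],[5,7],[7,0],[9,9],[13,0]]
[[3,9],[5,7],[7,11],[19,0]]
[[3,9],[5,7],[7,11],[19,0],[30,9],[34,0]]
[[3,9],[5,7],[7,11],[19,0],[30,9],[34,0]]
[[3,9],[5,7],[7,11],[13,15],[18,11],[19,0],[30,9],[34,0]]
[[3,9],[5,7],[7,11],[13,15],[18,11],[19,0],[30,9],[34,7],[35,0]]
[[3,9],[5,7],[7,11],[13,15],[18,11],[19,0],[30,9],[34,7],[35,0],[46,7],[50,0]]
[[3,9],[5,7],[7,11],[13,15],[18,11],[19,1],[30,9],[34,7],[35,0],[46,7],[50,0]]
[[3,9],[5,7],[7,11],[13,15],[18,11],[19,1],[30,9],[34,7],[35,0],[46,7],[50,0]]
[[3,9],[5,7],[7,11],[13,15],[18,11],[19,1],[21,11],[35,0],[46,7],[50,0]]
[[2,6],[3,9],[5,7],[7,11],[13,15],[18,11],[19,1],[21,11],[35,0],[46,7],[50,0]]
[[2,6],[3,9],[5,7],[7,11],[13,15],[18,11],[19,1],[21,11],[35,0],[46,7],[50,0]]
[[2,6],[3,9],[5,7],[7,11],[13,15],[18,11],[19,1],[21,11],[35,10],[40,0],[46,7],[50,0]]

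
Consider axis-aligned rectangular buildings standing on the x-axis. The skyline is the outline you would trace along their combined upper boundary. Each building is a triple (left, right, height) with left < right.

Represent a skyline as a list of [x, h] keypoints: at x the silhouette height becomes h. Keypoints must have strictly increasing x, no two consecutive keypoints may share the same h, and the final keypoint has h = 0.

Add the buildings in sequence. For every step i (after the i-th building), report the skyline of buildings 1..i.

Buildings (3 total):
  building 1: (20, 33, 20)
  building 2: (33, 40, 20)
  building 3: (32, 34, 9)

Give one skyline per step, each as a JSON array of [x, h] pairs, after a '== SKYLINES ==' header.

== SKYLINES ==
[[20,20],[33,0]]
[[20,20],[40,0]]
[[20,20],[40,0]]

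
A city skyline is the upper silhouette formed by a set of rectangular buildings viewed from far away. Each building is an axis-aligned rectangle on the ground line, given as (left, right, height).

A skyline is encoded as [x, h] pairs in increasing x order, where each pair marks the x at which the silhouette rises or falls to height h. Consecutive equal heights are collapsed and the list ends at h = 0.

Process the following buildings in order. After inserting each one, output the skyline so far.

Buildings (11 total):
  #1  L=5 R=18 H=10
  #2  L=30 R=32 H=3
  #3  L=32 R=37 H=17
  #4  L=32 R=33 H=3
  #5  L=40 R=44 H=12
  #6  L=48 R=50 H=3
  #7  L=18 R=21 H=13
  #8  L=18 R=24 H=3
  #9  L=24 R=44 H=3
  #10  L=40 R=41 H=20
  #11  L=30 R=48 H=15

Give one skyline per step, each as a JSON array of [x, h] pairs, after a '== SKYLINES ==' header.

== SKYLINES ==
[[5,10],[18,0]]
[[5,10],[18,0],[30,3],[32,0]]
[[5,10],[18,0],[30,3],[32,17],[37,0]]
[[5,10],[18,0],[30,3],[32,17],[37,0]]
[[5,10],[18,0],[30,3],[32,17],[37,0],[40,12],[44,0]]
[[5,10],[18,0],[30,3],[32,17],[37,0],[40,12],[44,0],[48,3],[50,0]]
[[5,10],[18,13],[21,0],[30,3],[32,17],[37,0],[40,12],[44,0],[48,3],[50,0]]
[[5,10],[18,13],[21,3],[24,0],[30,3],[32,17],[37,0],[40,12],[44,0],[48,3],[50,0]]
[[5,10],[18,13],[21,3],[32,17],[37,3],[40,12],[44,0],[48,3],[50,0]]
[[5,10],[18,13],[21,3],[32,17],[37,3],[40,20],[41,12],[44,0],[48,3],[50,0]]
[[5,10],[18,13],[21,3],[30,15],[32,17],[37,15],[40,20],[41,15],[48,3],[50,0]]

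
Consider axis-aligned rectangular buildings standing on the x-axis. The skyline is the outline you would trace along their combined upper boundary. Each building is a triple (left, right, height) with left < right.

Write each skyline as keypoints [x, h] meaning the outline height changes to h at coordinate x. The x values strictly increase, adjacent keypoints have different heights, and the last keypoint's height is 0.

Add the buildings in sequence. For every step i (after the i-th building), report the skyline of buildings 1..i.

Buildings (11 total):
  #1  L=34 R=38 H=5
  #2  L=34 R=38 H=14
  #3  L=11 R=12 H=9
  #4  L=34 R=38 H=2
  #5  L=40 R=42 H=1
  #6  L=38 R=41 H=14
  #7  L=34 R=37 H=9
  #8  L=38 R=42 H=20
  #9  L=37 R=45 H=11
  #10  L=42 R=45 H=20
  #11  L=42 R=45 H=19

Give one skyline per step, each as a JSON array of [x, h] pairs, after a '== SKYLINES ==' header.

== SKYLINES ==
[[34,5],[38,0]]
[[34,14],[38,0]]
[[11,9],[12,0],[34,14],[38,0]]
[[11,9],[12,0],[34,14],[38,0]]
[[11,9],[12,0],[34,14],[38,0],[40,1],[42,0]]
[[11,9],[12,0],[34,14],[41,1],[42,0]]
[[11,9],[12,0],[34,14],[41,1],[42,0]]
[[11,9],[12,0],[34,14],[38,20],[42,0]]
[[11,9],[12,0],[34,14],[38,20],[42,11],[45,0]]
[[11,9],[12,0],[34,14],[38,20],[45,0]]
[[11,9],[12,0],[34,14],[38,20],[45,0]]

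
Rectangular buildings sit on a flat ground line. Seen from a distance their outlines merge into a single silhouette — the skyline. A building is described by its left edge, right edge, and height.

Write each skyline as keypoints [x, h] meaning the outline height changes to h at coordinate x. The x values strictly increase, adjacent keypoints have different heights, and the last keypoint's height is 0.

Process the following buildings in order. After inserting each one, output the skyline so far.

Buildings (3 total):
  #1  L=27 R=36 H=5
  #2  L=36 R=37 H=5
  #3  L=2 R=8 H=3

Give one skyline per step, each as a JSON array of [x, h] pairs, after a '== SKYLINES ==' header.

== SKYLINES ==
[[27,5],[36,0]]
[[27,5],[37,0]]
[[2,3],[8,0],[27,5],[37,0]]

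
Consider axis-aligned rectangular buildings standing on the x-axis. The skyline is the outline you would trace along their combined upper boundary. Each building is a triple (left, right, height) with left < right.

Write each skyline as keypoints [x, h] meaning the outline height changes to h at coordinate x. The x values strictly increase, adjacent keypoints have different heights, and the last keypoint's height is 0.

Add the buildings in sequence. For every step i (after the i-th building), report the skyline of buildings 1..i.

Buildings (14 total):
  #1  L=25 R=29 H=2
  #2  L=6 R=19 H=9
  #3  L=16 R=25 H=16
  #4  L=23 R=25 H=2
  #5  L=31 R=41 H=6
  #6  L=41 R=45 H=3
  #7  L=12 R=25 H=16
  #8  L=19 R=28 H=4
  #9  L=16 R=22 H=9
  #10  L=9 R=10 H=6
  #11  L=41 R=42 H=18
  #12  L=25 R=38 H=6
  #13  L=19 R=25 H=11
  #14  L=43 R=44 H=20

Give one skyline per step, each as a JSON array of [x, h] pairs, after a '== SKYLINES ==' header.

== SKYLINES ==
[[25,2],[29,0]]
[[6,9],[19,0],[25,2],[29,0]]
[[6,9],[16,16],[25,2],[29,0]]
[[6,9],[16,16],[25,2],[29,0]]
[[6,9],[16,16],[25,2],[29,0],[31,6],[41,0]]
[[6,9],[16,16],[25,2],[29,0],[31,6],[41,3],[45,0]]
[[6,9],[12,16],[25,2],[29,0],[31,6],[41,3],[45,0]]
[[6,9],[12,16],[25,4],[28,2],[29,0],[31,6],[41,3],[45,0]]
[[6,9],[12,16],[25,4],[28,2],[29,0],[31,6],[41,3],[45,0]]
[[6,9],[12,16],[25,4],[28,2],[29,0],[31,6],[41,3],[45,0]]
[[6,9],[12,16],[25,4],[28,2],[29,0],[31,6],[41,18],[42,3],[45,0]]
[[6,9],[12,16],[25,6],[41,18],[42,3],[45,0]]
[[6,9],[12,16],[25,6],[41,18],[42,3],[45,0]]
[[6,9],[12,16],[25,6],[41,18],[42,3],[43,20],[44,3],[45,0]]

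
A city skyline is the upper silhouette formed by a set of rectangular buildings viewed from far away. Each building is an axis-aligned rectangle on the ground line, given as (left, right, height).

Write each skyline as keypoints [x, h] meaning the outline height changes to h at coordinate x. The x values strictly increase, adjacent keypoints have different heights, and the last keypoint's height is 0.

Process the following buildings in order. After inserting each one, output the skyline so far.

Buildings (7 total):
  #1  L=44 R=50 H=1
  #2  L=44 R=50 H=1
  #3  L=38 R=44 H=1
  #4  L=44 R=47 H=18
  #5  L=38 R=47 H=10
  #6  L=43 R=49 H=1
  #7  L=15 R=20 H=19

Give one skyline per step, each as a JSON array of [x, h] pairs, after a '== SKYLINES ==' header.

== SKYLINES ==
[[44,1],[50,0]]
[[44,1],[50,0]]
[[38,1],[50,0]]
[[38,1],[44,18],[47,1],[50,0]]
[[38,10],[44,18],[47,1],[50,0]]
[[38,10],[44,18],[47,1],[50,0]]
[[15,19],[20,0],[38,10],[44,18],[47,1],[50,0]]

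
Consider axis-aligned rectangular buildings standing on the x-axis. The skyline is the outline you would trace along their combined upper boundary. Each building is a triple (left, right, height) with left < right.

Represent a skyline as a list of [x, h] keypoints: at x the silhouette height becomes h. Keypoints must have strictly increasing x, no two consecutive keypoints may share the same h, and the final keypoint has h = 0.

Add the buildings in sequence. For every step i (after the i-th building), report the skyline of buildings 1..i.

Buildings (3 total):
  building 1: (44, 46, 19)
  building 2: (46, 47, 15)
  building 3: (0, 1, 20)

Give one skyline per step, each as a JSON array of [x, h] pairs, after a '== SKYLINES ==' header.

== SKYLINES ==
[[44,19],[46,0]]
[[44,19],[46,15],[47,0]]
[[0,20],[1,0],[44,19],[46,15],[47,0]]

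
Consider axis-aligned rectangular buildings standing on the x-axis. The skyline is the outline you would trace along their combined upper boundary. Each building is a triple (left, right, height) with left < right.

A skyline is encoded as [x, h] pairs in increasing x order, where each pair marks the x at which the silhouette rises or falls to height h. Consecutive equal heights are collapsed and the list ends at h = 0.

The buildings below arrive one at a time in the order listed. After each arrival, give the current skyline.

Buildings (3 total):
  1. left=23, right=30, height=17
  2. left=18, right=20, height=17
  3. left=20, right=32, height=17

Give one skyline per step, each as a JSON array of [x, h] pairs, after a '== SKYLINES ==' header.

== SKYLINES ==
[[23,17],[30,0]]
[[18,17],[20,0],[23,17],[30,0]]
[[18,17],[32,0]]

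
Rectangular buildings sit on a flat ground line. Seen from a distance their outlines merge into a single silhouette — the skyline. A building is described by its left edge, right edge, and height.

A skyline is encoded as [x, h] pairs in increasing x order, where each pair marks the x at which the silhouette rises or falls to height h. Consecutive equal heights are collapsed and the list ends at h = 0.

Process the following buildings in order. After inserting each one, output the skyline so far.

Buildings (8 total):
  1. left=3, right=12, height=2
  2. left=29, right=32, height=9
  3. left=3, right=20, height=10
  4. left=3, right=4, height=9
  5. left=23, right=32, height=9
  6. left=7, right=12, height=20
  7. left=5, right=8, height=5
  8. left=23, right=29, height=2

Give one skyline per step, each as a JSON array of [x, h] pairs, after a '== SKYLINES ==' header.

== SKYLINES ==
[[3,2],[12,0]]
[[3,2],[12,0],[29,9],[32,0]]
[[3,10],[20,0],[29,9],[32,0]]
[[3,10],[20,0],[29,9],[32,0]]
[[3,10],[20,0],[23,9],[32,0]]
[[3,10],[7,20],[12,10],[20,0],[23,9],[32,0]]
[[3,10],[7,20],[12,10],[20,0],[23,9],[32,0]]
[[3,10],[7,20],[12,10],[20,0],[23,9],[32,0]]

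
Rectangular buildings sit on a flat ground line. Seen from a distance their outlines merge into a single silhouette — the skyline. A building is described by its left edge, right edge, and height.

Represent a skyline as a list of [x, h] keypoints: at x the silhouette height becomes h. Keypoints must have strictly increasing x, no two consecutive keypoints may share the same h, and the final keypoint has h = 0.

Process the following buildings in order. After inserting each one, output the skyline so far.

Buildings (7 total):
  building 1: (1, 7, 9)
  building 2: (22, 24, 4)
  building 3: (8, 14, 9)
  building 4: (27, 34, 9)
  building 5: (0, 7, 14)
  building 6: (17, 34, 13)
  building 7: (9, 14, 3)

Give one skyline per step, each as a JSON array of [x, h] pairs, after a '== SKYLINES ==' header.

== SKYLINES ==
[[1,9],[7,0]]
[[1,9],[7,0],[22,4],[24,0]]
[[1,9],[7,0],[8,9],[14,0],[22,4],[24,0]]
[[1,9],[7,0],[8,9],[14,0],[22,4],[24,0],[27,9],[34,0]]
[[0,14],[7,0],[8,9],[14,0],[22,4],[24,0],[27,9],[34,0]]
[[0,14],[7,0],[8,9],[14,0],[17,13],[34,0]]
[[0,14],[7,0],[8,9],[14,0],[17,13],[34,0]]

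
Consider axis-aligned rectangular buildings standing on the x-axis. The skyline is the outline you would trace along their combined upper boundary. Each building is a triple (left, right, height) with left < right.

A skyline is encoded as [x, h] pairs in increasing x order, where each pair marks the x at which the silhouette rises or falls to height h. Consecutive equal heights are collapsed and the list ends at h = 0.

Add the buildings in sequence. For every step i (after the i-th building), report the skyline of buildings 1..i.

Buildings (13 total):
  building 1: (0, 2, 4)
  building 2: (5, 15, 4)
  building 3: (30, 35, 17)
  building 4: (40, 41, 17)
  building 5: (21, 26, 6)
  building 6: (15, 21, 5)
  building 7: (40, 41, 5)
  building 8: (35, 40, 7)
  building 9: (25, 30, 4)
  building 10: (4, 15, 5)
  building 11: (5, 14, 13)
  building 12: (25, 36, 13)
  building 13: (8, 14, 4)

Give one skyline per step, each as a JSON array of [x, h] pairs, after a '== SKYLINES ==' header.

== SKYLINES ==
[[0,4],[2,0]]
[[0,4],[2,0],[5,4],[15,0]]
[[0,4],[2,0],[5,4],[15,0],[30,17],[35,0]]
[[0,4],[2,0],[5,4],[15,0],[30,17],[35,0],[40,17],[41,0]]
[[0,4],[2,0],[5,4],[15,0],[21,6],[26,0],[30,17],[35,0],[40,17],[41,0]]
[[0,4],[2,0],[5,4],[15,5],[21,6],[26,0],[30,17],[35,0],[40,17],[41,0]]
[[0,4],[2,0],[5,4],[15,5],[21,6],[26,0],[30,17],[35,0],[40,17],[41,0]]
[[0,4],[2,0],[5,4],[15,5],[21,6],[26,0],[30,17],[35,7],[40,17],[41,0]]
[[0,4],[2,0],[5,4],[15,5],[21,6],[26,4],[30,17],[35,7],[40,17],[41,0]]
[[0,4],[2,0],[4,5],[21,6],[26,4],[30,17],[35,7],[40,17],[41,0]]
[[0,4],[2,0],[4,5],[5,13],[14,5],[21,6],[26,4],[30,17],[35,7],[40,17],[41,0]]
[[0,4],[2,0],[4,5],[5,13],[14,5],[21,6],[25,13],[30,17],[35,13],[36,7],[40,17],[41,0]]
[[0,4],[2,0],[4,5],[5,13],[14,5],[21,6],[25,13],[30,17],[35,13],[36,7],[40,17],[41,0]]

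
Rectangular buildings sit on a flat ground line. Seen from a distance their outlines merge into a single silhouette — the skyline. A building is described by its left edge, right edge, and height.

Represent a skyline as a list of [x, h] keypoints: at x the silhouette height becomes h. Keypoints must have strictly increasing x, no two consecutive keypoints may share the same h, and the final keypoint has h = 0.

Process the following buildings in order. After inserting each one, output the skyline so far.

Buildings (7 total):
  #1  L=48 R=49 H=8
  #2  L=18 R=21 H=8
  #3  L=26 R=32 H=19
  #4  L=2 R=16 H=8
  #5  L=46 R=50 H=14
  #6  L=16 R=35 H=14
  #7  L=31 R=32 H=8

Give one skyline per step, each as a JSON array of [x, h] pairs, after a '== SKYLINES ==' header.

== SKYLINES ==
[[48,8],[49,0]]
[[18,8],[21,0],[48,8],[49,0]]
[[18,8],[21,0],[26,19],[32,0],[48,8],[49,0]]
[[2,8],[16,0],[18,8],[21,0],[26,19],[32,0],[48,8],[49,0]]
[[2,8],[16,0],[18,8],[21,0],[26,19],[32,0],[46,14],[50,0]]
[[2,8],[16,14],[26,19],[32,14],[35,0],[46,14],[50,0]]
[[2,8],[16,14],[26,19],[32,14],[35,0],[46,14],[50,0]]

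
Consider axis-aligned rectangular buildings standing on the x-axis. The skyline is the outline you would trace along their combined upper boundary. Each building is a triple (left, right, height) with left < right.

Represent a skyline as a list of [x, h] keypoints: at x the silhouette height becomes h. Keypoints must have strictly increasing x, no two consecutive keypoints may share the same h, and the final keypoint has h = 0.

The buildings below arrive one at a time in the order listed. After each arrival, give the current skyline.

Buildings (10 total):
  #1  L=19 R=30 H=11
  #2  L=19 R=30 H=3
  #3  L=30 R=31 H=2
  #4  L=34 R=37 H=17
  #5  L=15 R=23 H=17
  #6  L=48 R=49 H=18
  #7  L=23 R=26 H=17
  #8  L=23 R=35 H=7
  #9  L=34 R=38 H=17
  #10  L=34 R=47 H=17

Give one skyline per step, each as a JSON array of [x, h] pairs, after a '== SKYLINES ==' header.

== SKYLINES ==
[[19,11],[30,0]]
[[19,11],[30,0]]
[[19,11],[30,2],[31,0]]
[[19,11],[30,2],[31,0],[34,17],[37,0]]
[[15,17],[23,11],[30,2],[31,0],[34,17],[37,0]]
[[15,17],[23,11],[30,2],[31,0],[34,17],[37,0],[48,18],[49,0]]
[[15,17],[26,11],[30,2],[31,0],[34,17],[37,0],[48,18],[49,0]]
[[15,17],[26,11],[30,7],[34,17],[37,0],[48,18],[49,0]]
[[15,17],[26,11],[30,7],[34,17],[38,0],[48,18],[49,0]]
[[15,17],[26,11],[30,7],[34,17],[47,0],[48,18],[49,0]]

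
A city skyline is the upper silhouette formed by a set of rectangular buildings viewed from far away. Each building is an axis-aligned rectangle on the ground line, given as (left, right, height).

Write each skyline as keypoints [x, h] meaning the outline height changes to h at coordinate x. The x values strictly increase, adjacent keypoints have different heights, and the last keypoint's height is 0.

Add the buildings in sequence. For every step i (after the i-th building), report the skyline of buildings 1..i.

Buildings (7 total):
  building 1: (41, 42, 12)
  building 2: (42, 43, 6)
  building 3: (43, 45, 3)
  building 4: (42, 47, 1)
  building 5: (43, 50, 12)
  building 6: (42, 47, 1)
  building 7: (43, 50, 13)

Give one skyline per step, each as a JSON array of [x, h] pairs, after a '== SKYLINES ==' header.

== SKYLINES ==
[[41,12],[42,0]]
[[41,12],[42,6],[43,0]]
[[41,12],[42,6],[43,3],[45,0]]
[[41,12],[42,6],[43,3],[45,1],[47,0]]
[[41,12],[42,6],[43,12],[50,0]]
[[41,12],[42,6],[43,12],[50,0]]
[[41,12],[42,6],[43,13],[50,0]]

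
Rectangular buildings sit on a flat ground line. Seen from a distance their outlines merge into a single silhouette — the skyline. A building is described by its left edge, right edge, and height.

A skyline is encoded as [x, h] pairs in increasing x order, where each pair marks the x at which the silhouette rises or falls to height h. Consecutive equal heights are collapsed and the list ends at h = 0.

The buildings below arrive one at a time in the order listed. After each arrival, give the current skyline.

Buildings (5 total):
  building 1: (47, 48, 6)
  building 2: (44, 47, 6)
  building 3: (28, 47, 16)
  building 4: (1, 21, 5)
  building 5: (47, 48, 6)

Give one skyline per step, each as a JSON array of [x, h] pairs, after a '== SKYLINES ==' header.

== SKYLINES ==
[[47,6],[48,0]]
[[44,6],[48,0]]
[[28,16],[47,6],[48,0]]
[[1,5],[21,0],[28,16],[47,6],[48,0]]
[[1,5],[21,0],[28,16],[47,6],[48,0]]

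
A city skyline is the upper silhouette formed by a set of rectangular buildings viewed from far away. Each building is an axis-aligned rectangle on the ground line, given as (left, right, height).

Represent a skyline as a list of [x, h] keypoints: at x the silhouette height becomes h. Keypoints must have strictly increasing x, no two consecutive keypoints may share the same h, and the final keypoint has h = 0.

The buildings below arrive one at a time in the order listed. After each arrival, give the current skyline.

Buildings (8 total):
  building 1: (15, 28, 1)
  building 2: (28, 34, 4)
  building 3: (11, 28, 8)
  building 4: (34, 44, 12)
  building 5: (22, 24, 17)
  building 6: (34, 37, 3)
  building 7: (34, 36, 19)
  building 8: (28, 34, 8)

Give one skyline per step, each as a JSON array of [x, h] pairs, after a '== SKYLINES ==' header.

== SKYLINES ==
[[15,1],[28,0]]
[[15,1],[28,4],[34,0]]
[[11,8],[28,4],[34,0]]
[[11,8],[28,4],[34,12],[44,0]]
[[11,8],[22,17],[24,8],[28,4],[34,12],[44,0]]
[[11,8],[22,17],[24,8],[28,4],[34,12],[44,0]]
[[11,8],[22,17],[24,8],[28,4],[34,19],[36,12],[44,0]]
[[11,8],[22,17],[24,8],[34,19],[36,12],[44,0]]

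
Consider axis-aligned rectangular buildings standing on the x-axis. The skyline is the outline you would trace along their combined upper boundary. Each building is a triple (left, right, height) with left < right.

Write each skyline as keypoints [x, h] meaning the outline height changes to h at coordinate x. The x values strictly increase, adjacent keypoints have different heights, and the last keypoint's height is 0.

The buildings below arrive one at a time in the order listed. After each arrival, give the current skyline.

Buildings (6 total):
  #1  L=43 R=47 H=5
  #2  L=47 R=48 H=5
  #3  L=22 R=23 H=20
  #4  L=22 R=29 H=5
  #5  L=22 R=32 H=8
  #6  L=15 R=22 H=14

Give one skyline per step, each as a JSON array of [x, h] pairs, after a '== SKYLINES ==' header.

== SKYLINES ==
[[43,5],[47,0]]
[[43,5],[48,0]]
[[22,20],[23,0],[43,5],[48,0]]
[[22,20],[23,5],[29,0],[43,5],[48,0]]
[[22,20],[23,8],[32,0],[43,5],[48,0]]
[[15,14],[22,20],[23,8],[32,0],[43,5],[48,0]]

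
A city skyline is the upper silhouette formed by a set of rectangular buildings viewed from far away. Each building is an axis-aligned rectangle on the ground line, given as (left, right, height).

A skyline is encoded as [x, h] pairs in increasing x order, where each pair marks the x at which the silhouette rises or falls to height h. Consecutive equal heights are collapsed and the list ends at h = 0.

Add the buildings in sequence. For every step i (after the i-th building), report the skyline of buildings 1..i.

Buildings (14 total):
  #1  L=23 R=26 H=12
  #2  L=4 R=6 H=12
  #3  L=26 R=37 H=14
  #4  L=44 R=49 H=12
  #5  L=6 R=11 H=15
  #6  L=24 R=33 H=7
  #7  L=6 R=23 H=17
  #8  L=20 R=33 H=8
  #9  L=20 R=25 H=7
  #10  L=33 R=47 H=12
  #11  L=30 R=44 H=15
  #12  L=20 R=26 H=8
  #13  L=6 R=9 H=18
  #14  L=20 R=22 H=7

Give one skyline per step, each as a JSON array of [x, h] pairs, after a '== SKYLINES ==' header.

== SKYLINES ==
[[23,12],[26,0]]
[[4,12],[6,0],[23,12],[26,0]]
[[4,12],[6,0],[23,12],[26,14],[37,0]]
[[4,12],[6,0],[23,12],[26,14],[37,0],[44,12],[49,0]]
[[4,12],[6,15],[11,0],[23,12],[26,14],[37,0],[44,12],[49,0]]
[[4,12],[6,15],[11,0],[23,12],[26,14],[37,0],[44,12],[49,0]]
[[4,12],[6,17],[23,12],[26,14],[37,0],[44,12],[49,0]]
[[4,12],[6,17],[23,12],[26,14],[37,0],[44,12],[49,0]]
[[4,12],[6,17],[23,12],[26,14],[37,0],[44,12],[49,0]]
[[4,12],[6,17],[23,12],[26,14],[37,12],[49,0]]
[[4,12],[6,17],[23,12],[26,14],[30,15],[44,12],[49,0]]
[[4,12],[6,17],[23,12],[26,14],[30,15],[44,12],[49,0]]
[[4,12],[6,18],[9,17],[23,12],[26,14],[30,15],[44,12],[49,0]]
[[4,12],[6,18],[9,17],[23,12],[26,14],[30,15],[44,12],[49,0]]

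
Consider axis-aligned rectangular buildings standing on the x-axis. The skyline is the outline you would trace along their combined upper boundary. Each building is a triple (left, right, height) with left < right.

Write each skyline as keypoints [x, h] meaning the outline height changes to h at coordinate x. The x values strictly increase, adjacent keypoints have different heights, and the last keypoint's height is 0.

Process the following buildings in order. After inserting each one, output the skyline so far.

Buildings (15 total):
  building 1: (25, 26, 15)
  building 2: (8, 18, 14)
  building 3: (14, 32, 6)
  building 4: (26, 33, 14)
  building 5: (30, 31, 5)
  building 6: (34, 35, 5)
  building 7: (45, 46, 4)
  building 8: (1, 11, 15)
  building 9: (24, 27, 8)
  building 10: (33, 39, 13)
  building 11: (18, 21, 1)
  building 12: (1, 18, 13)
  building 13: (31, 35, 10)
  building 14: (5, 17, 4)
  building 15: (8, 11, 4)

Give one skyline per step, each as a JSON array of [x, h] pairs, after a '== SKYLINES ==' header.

== SKYLINES ==
[[25,15],[26,0]]
[[8,14],[18,0],[25,15],[26,0]]
[[8,14],[18,6],[25,15],[26,6],[32,0]]
[[8,14],[18,6],[25,15],[26,14],[33,0]]
[[8,14],[18,6],[25,15],[26,14],[33,0]]
[[8,14],[18,6],[25,15],[26,14],[33,0],[34,5],[35,0]]
[[8,14],[18,6],[25,15],[26,14],[33,0],[34,5],[35,0],[45,4],[46,0]]
[[1,15],[11,14],[18,6],[25,15],[26,14],[33,0],[34,5],[35,0],[45,4],[46,0]]
[[1,15],[11,14],[18,6],[24,8],[25,15],[26,14],[33,0],[34,5],[35,0],[45,4],[46,0]]
[[1,15],[11,14],[18,6],[24,8],[25,15],[26,14],[33,13],[39,0],[45,4],[46,0]]
[[1,15],[11,14],[18,6],[24,8],[25,15],[26,14],[33,13],[39,0],[45,4],[46,0]]
[[1,15],[11,14],[18,6],[24,8],[25,15],[26,14],[33,13],[39,0],[45,4],[46,0]]
[[1,15],[11,14],[18,6],[24,8],[25,15],[26,14],[33,13],[39,0],[45,4],[46,0]]
[[1,15],[11,14],[18,6],[24,8],[25,15],[26,14],[33,13],[39,0],[45,4],[46,0]]
[[1,15],[11,14],[18,6],[24,8],[25,15],[26,14],[33,13],[39,0],[45,4],[46,0]]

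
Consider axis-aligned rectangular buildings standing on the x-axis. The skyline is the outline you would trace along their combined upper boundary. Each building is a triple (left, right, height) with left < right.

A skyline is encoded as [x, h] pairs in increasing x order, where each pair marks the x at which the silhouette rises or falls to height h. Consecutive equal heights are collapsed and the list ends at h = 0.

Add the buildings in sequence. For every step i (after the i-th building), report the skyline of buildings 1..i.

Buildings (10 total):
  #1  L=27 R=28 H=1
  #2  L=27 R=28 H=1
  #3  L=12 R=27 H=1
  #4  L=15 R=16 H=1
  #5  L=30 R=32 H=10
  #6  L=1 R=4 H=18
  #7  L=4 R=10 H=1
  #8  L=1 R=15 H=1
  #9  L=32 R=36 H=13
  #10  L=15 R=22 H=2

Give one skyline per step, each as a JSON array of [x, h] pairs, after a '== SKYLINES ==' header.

== SKYLINES ==
[[27,1],[28,0]]
[[27,1],[28,0]]
[[12,1],[28,0]]
[[12,1],[28,0]]
[[12,1],[28,0],[30,10],[32,0]]
[[1,18],[4,0],[12,1],[28,0],[30,10],[32,0]]
[[1,18],[4,1],[10,0],[12,1],[28,0],[30,10],[32,0]]
[[1,18],[4,1],[28,0],[30,10],[32,0]]
[[1,18],[4,1],[28,0],[30,10],[32,13],[36,0]]
[[1,18],[4,1],[15,2],[22,1],[28,0],[30,10],[32,13],[36,0]]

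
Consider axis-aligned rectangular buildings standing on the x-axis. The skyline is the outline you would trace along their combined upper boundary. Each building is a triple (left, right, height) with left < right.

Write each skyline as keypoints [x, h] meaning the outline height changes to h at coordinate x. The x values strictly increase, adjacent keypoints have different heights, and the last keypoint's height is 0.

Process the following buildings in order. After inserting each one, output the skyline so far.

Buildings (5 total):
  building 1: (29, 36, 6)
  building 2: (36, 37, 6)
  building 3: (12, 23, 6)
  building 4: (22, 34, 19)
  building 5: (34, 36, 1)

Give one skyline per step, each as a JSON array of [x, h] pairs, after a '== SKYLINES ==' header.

== SKYLINES ==
[[29,6],[36,0]]
[[29,6],[37,0]]
[[12,6],[23,0],[29,6],[37,0]]
[[12,6],[22,19],[34,6],[37,0]]
[[12,6],[22,19],[34,6],[37,0]]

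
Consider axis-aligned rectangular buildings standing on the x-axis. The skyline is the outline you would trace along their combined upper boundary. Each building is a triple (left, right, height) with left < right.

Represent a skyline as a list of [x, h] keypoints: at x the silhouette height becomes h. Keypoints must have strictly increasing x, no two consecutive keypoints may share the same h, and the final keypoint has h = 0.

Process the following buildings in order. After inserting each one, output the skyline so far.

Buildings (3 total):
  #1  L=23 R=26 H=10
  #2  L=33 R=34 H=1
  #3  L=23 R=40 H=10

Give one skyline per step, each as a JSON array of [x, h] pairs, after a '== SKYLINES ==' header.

== SKYLINES ==
[[23,10],[26,0]]
[[23,10],[26,0],[33,1],[34,0]]
[[23,10],[40,0]]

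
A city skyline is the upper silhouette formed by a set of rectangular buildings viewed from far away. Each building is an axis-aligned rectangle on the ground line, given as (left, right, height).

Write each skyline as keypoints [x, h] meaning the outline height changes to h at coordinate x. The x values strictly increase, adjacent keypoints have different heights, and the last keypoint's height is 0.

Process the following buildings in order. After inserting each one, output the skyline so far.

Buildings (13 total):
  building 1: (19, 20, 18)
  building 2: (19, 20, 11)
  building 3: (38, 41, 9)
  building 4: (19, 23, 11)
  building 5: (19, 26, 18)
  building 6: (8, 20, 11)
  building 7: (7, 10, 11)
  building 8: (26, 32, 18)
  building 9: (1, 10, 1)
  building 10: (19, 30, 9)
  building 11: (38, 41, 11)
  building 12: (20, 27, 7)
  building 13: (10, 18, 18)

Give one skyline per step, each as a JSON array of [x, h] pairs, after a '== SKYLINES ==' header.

== SKYLINES ==
[[19,18],[20,0]]
[[19,18],[20,0]]
[[19,18],[20,0],[38,9],[41,0]]
[[19,18],[20,11],[23,0],[38,9],[41,0]]
[[19,18],[26,0],[38,9],[41,0]]
[[8,11],[19,18],[26,0],[38,9],[41,0]]
[[7,11],[19,18],[26,0],[38,9],[41,0]]
[[7,11],[19,18],[32,0],[38,9],[41,0]]
[[1,1],[7,11],[19,18],[32,0],[38,9],[41,0]]
[[1,1],[7,11],[19,18],[32,0],[38,9],[41,0]]
[[1,1],[7,11],[19,18],[32,0],[38,11],[41,0]]
[[1,1],[7,11],[19,18],[32,0],[38,11],[41,0]]
[[1,1],[7,11],[10,18],[18,11],[19,18],[32,0],[38,11],[41,0]]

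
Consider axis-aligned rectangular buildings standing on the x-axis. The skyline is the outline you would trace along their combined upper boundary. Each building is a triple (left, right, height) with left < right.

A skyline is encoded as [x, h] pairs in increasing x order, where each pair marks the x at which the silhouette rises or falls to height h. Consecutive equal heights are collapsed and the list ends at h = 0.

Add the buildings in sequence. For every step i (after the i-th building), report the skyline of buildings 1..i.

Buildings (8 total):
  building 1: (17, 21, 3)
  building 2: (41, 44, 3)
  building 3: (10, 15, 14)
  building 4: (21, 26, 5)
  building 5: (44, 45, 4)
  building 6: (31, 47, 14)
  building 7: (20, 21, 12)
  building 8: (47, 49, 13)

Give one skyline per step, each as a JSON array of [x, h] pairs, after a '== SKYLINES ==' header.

== SKYLINES ==
[[17,3],[21,0]]
[[17,3],[21,0],[41,3],[44,0]]
[[10,14],[15,0],[17,3],[21,0],[41,3],[44,0]]
[[10,14],[15,0],[17,3],[21,5],[26,0],[41,3],[44,0]]
[[10,14],[15,0],[17,3],[21,5],[26,0],[41,3],[44,4],[45,0]]
[[10,14],[15,0],[17,3],[21,5],[26,0],[31,14],[47,0]]
[[10,14],[15,0],[17,3],[20,12],[21,5],[26,0],[31,14],[47,0]]
[[10,14],[15,0],[17,3],[20,12],[21,5],[26,0],[31,14],[47,13],[49,0]]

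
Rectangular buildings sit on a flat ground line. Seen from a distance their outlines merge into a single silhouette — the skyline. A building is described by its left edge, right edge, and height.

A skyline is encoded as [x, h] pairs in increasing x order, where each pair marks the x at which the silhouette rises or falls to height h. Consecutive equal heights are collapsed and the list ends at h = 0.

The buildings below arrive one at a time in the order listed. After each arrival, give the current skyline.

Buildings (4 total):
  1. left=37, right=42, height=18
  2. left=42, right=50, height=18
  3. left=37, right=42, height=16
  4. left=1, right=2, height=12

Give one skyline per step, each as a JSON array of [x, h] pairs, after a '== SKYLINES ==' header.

== SKYLINES ==
[[37,18],[42,0]]
[[37,18],[50,0]]
[[37,18],[50,0]]
[[1,12],[2,0],[37,18],[50,0]]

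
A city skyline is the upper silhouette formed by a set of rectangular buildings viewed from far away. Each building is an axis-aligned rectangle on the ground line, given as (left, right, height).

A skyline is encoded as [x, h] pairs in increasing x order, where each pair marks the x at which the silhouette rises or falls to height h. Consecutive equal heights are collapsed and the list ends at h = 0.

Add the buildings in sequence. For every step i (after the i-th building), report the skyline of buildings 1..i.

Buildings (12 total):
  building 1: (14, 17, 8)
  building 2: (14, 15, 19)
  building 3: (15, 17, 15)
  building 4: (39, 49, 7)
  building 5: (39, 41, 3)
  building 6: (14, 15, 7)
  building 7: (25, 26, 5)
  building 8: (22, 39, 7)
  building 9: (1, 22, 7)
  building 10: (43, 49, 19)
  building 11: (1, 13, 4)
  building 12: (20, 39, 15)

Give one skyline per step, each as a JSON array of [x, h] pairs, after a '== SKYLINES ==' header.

== SKYLINES ==
[[14,8],[17,0]]
[[14,19],[15,8],[17,0]]
[[14,19],[15,15],[17,0]]
[[14,19],[15,15],[17,0],[39,7],[49,0]]
[[14,19],[15,15],[17,0],[39,7],[49,0]]
[[14,19],[15,15],[17,0],[39,7],[49,0]]
[[14,19],[15,15],[17,0],[25,5],[26,0],[39,7],[49,0]]
[[14,19],[15,15],[17,0],[22,7],[49,0]]
[[1,7],[14,19],[15,15],[17,7],[49,0]]
[[1,7],[14,19],[15,15],[17,7],[43,19],[49,0]]
[[1,7],[14,19],[15,15],[17,7],[43,19],[49,0]]
[[1,7],[14,19],[15,15],[17,7],[20,15],[39,7],[43,19],[49,0]]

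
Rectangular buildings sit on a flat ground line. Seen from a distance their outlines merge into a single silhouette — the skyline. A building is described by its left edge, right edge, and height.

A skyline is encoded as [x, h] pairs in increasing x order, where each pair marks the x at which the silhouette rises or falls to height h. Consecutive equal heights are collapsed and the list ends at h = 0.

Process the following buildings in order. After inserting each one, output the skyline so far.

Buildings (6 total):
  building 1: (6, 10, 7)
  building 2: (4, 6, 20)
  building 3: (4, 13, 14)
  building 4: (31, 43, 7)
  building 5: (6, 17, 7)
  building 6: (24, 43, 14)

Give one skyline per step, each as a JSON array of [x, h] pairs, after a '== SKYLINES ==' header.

== SKYLINES ==
[[6,7],[10,0]]
[[4,20],[6,7],[10,0]]
[[4,20],[6,14],[13,0]]
[[4,20],[6,14],[13,0],[31,7],[43,0]]
[[4,20],[6,14],[13,7],[17,0],[31,7],[43,0]]
[[4,20],[6,14],[13,7],[17,0],[24,14],[43,0]]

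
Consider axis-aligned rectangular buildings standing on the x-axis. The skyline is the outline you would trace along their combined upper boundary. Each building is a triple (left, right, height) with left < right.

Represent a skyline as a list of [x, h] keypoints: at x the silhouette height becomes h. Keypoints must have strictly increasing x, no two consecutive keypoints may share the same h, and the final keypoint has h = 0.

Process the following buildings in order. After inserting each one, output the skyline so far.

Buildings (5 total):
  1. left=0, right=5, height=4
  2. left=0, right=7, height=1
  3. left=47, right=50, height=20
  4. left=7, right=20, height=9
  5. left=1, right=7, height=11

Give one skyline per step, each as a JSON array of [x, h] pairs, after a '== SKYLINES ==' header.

== SKYLINES ==
[[0,4],[5,0]]
[[0,4],[5,1],[7,0]]
[[0,4],[5,1],[7,0],[47,20],[50,0]]
[[0,4],[5,1],[7,9],[20,0],[47,20],[50,0]]
[[0,4],[1,11],[7,9],[20,0],[47,20],[50,0]]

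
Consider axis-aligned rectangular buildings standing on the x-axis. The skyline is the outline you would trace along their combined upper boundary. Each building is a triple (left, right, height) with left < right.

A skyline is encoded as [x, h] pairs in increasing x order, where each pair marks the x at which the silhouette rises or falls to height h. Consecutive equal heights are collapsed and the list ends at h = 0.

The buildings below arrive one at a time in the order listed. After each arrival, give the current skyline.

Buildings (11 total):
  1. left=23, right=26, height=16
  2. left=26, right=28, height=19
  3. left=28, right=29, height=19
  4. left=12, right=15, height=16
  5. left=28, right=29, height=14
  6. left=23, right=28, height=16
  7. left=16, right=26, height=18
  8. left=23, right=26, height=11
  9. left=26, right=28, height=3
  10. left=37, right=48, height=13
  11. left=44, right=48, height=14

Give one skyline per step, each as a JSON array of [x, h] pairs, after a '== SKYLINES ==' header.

== SKYLINES ==
[[23,16],[26,0]]
[[23,16],[26,19],[28,0]]
[[23,16],[26,19],[29,0]]
[[12,16],[15,0],[23,16],[26,19],[29,0]]
[[12,16],[15,0],[23,16],[26,19],[29,0]]
[[12,16],[15,0],[23,16],[26,19],[29,0]]
[[12,16],[15,0],[16,18],[26,19],[29,0]]
[[12,16],[15,0],[16,18],[26,19],[29,0]]
[[12,16],[15,0],[16,18],[26,19],[29,0]]
[[12,16],[15,0],[16,18],[26,19],[29,0],[37,13],[48,0]]
[[12,16],[15,0],[16,18],[26,19],[29,0],[37,13],[44,14],[48,0]]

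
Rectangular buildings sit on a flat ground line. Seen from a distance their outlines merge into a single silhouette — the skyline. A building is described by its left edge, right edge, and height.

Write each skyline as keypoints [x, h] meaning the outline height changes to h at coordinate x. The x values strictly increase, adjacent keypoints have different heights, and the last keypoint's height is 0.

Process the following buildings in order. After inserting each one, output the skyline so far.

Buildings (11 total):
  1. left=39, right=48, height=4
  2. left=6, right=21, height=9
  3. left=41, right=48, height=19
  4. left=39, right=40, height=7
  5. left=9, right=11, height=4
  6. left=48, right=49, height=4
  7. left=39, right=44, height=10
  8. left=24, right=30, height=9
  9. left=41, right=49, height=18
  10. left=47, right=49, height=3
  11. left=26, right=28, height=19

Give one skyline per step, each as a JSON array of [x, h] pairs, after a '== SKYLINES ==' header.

== SKYLINES ==
[[39,4],[48,0]]
[[6,9],[21,0],[39,4],[48,0]]
[[6,9],[21,0],[39,4],[41,19],[48,0]]
[[6,9],[21,0],[39,7],[40,4],[41,19],[48,0]]
[[6,9],[21,0],[39,7],[40,4],[41,19],[48,0]]
[[6,9],[21,0],[39,7],[40,4],[41,19],[48,4],[49,0]]
[[6,9],[21,0],[39,10],[41,19],[48,4],[49,0]]
[[6,9],[21,0],[24,9],[30,0],[39,10],[41,19],[48,4],[49,0]]
[[6,9],[21,0],[24,9],[30,0],[39,10],[41,19],[48,18],[49,0]]
[[6,9],[21,0],[24,9],[30,0],[39,10],[41,19],[48,18],[49,0]]
[[6,9],[21,0],[24,9],[26,19],[28,9],[30,0],[39,10],[41,19],[48,18],[49,0]]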